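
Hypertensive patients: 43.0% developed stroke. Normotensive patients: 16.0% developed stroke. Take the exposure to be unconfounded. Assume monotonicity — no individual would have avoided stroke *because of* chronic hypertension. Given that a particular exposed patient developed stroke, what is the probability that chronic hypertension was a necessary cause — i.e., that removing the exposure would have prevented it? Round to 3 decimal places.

p₁ = 0.43, p₀ = 0.16.
Under exogeneity and monotonicity, PN = (p₁ − p₀) / p₁.
PN = (0.43 − 0.16) / 0.43 = 0.27 / 0.43 ≈ 0.6279

PN ≈ 0.628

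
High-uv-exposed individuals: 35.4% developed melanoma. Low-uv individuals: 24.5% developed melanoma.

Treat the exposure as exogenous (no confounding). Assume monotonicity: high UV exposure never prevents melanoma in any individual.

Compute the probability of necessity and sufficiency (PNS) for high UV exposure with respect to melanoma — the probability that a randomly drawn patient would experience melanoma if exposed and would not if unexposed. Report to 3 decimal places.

p₁ = 0.354, p₀ = 0.245.
Under exogeneity and monotonicity, PNS = p₁ − p₀.
PNS = 0.354 − 0.245 = 0.109

PNS ≈ 0.109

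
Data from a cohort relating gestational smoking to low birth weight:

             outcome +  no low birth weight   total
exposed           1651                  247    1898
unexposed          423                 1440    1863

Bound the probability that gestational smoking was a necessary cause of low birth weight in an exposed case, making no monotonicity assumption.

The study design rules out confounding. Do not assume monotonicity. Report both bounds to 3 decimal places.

0.739 ≤ PN ≤ 0.889

p₁ = P(outcome | exposed) = 1651/1898 = 0.86986
p₀ = P(outcome | unexposed) = 423/1863 = 0.22705
Under exogeneity alone the bounds on PN are max{0,(p₁−p₀)/p₁} ≤ PN ≤ min{1,(1−p₀)/p₁}.
  lower = (p₁ − p₀)/p₁ = 0.64281 / 0.86986 ≈ 0.7390
  upper = min{1, (1 − p₀)/p₁} = 0.77295 / 0.86986 ≈ 0.8886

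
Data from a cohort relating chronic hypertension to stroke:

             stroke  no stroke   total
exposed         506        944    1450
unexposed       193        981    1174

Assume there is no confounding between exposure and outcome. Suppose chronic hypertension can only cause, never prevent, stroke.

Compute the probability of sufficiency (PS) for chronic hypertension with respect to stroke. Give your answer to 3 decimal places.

p₁ = P(outcome | exposed) = 506/1450 = 0.34897
p₀ = P(outcome | unexposed) = 193/1174 = 0.1644
Under exogeneity and monotonicity, PS = (p₁ − p₀)/(1 − p₀).
PS = (0.34897 − 0.1644) / 0.8356 ≈ 0.2209

PS ≈ 0.221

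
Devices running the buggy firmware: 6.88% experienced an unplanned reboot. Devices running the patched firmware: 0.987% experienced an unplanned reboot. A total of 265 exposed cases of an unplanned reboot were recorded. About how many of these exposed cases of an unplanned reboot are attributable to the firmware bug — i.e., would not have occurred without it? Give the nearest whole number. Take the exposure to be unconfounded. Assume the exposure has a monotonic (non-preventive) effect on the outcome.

p₁ = 0.0688, p₀ = 0.00987.
PN = (p₁ − p₀)/p₁ = (0.0688 − 0.00987) / 0.0688 ≈ 0.85654.
Attributable cases ≈ PN × (exposed cases) = 0.85654 × 265 ≈ 226.98.

about 227 cases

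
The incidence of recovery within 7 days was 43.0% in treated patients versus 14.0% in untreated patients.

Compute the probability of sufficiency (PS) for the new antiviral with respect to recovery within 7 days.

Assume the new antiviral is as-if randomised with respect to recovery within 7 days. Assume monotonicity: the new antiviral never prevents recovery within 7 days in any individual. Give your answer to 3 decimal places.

PS ≈ 0.337

p₁ = 0.43, p₀ = 0.14.
Under exogeneity and monotonicity, PS = (p₁ − p₀) / (1 − p₀).
PS = (0.43 − 0.14) / (1 − 0.14) = 0.29 / 0.86 ≈ 0.3372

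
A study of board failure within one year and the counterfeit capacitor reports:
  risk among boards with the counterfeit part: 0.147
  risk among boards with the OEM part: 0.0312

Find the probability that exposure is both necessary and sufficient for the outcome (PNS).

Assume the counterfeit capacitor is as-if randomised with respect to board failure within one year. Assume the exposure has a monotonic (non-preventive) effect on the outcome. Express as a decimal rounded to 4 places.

PNS ≈ 0.1158

Let p₁ = 0.147, p₀ = 0.0312.
Under exogeneity and monotonicity, PNS = p₁ − p₀.
PNS = 0.147 − 0.0312 = 0.1158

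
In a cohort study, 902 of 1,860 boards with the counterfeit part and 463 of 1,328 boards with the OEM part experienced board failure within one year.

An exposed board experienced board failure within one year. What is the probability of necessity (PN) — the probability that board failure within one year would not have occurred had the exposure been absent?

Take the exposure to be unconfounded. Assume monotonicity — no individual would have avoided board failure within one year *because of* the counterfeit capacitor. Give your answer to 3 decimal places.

PN ≈ 0.281

p₁ = P(outcome | exposed) = 902/1860 = 0.48495
p₀ = P(outcome | unexposed) = 463/1328 = 0.34864
Under exogeneity and monotonicity, PN = (p₁ − p₀) / p₁.
PN = (0.48495 − 0.34864) / 0.48495 = 0.1363 / 0.48495 ≈ 0.2811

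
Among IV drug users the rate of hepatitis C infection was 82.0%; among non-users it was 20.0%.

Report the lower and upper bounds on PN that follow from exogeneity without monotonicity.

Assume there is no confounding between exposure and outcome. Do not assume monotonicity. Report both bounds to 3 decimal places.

p₁ = 0.82, p₀ = 0.2.
Under exogeneity alone the bounds on PN are max{0,(p₁−p₀)/p₁} ≤ PN ≤ min{1,(1−p₀)/p₁}.
  lower = (p₁ − p₀)/p₁ = 0.62 / 0.82 ≈ 0.7561
  upper = min{1, (1 − p₀)/p₁} = 0.8 / 0.82 ≈ 0.9756

0.756 ≤ PN ≤ 0.976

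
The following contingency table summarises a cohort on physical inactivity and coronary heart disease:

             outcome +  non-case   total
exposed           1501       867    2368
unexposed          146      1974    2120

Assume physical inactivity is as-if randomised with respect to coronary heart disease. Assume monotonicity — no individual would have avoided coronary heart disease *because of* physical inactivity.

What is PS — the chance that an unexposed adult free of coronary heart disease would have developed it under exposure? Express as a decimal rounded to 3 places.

PS ≈ 0.607

p₁ = P(outcome | exposed) = 1501/2368 = 0.63387
p₀ = P(outcome | unexposed) = 146/2120 = 0.068868
Under exogeneity and monotonicity, PS = (p₁ − p₀)/(1 − p₀).
PS = (0.63387 − 0.068868) / 0.93113 ≈ 0.6068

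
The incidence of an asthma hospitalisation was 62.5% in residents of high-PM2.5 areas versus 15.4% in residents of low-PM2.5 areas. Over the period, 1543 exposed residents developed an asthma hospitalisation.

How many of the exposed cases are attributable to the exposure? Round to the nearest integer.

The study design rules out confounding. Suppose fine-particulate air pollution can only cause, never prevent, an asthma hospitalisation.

p₁ = 0.625, p₀ = 0.154.
PN = (p₁ − p₀)/p₁ = (0.625 − 0.154) / 0.625 ≈ 0.75360.
Attributable cases ≈ PN × (exposed cases) = 0.75360 × 1543 ≈ 1162.80.

about 1163 cases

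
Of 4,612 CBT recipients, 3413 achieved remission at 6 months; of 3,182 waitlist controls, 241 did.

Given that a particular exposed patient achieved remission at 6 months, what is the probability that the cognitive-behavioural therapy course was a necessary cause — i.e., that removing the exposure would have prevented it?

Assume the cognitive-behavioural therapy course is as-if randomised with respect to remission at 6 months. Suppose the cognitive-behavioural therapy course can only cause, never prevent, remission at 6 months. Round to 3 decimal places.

PN ≈ 0.898

p₁ = P(outcome | exposed) = 3413/4612 = 0.74003
p₀ = P(outcome | unexposed) = 241/3182 = 0.075739
Under exogeneity and monotonicity, PN = (p₁ − p₀) / p₁.
PN = (0.74003 − 0.075739) / 0.74003 = 0.66429 / 0.74003 ≈ 0.8977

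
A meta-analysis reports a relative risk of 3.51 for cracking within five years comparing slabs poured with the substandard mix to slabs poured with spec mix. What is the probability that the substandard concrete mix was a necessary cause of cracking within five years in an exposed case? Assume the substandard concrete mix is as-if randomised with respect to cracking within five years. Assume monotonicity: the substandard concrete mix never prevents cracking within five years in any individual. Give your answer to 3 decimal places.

Under exogeneity and monotonicity, PN = (RR − 1) / RR = 1 − 1/RR.
PN = (3.51 − 1) / 3.51 = 2.51 / 3.51 ≈ 0.7151

PN ≈ 0.715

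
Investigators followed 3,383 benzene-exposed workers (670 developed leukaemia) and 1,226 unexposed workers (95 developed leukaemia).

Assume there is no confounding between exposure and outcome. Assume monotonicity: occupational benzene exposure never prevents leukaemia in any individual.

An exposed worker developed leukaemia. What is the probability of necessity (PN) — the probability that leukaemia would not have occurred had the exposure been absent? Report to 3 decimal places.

PN ≈ 0.609

p₁ = P(outcome | exposed) = 670/3383 = 0.19805
p₀ = P(outcome | unexposed) = 95/1226 = 0.077488
Under exogeneity and monotonicity, PN = (p₁ − p₀) / p₁.
PN = (0.19805 − 0.077488) / 0.19805 = 0.12056 / 0.19805 ≈ 0.6087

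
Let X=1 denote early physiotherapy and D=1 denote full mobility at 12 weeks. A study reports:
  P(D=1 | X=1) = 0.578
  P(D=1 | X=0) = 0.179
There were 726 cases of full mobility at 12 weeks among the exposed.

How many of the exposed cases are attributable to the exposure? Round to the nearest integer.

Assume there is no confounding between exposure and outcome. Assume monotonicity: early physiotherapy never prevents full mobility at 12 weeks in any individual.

Let p₁ = 0.578, p₀ = 0.179.
PN = (p₁ − p₀)/p₁ = (0.578 − 0.179) / 0.578 ≈ 0.69031.
Attributable cases ≈ PN × (exposed cases) = 0.69031 × 726 ≈ 501.17.

about 501 cases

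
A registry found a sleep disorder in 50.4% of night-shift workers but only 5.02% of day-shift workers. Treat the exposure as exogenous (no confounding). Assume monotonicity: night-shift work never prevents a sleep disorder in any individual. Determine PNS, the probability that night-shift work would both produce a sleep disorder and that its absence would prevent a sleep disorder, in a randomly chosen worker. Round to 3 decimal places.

PNS ≈ 0.454

p₁ = 0.504, p₀ = 0.0502.
Under exogeneity and monotonicity, PNS = p₁ − p₀.
PNS = 0.504 − 0.0502 = 0.4538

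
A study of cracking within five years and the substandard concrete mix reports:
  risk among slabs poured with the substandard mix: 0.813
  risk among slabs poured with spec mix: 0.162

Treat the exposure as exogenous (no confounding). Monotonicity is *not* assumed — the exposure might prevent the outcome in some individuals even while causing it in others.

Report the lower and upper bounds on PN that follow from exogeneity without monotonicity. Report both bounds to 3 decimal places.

Let p₁ = 0.813, p₀ = 0.162.
Under exogeneity alone the bounds on PN are max{0,(p₁−p₀)/p₁} ≤ PN ≤ min{1,(1−p₀)/p₁}.
  lower = (p₁ − p₀)/p₁ = 0.651 / 0.813 ≈ 0.8007
  upper = min{1, (1 − p₀)/p₁} = 0.838 / 0.813 ≈ 1.0308 → capped at 1

0.801 ≤ PN ≤ 1.000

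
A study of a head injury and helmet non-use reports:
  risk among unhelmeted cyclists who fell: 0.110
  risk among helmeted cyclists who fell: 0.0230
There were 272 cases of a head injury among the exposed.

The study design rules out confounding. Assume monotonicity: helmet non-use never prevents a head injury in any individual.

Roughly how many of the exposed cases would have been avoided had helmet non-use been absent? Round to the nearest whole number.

Let p₁ = 0.11, p₀ = 0.023.
PN = (p₁ − p₀)/p₁ = (0.11 − 0.023) / 0.11 ≈ 0.79091.
Attributable cases ≈ PN × (exposed cases) = 0.79091 × 272 ≈ 215.13.

about 215 cases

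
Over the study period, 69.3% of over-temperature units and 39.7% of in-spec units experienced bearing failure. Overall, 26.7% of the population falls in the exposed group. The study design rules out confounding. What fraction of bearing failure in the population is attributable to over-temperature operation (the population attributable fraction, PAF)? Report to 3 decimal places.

PAF ≈ 0.166

p₁ = 0.693, p₀ = 0.397.
Overall risk P(Y=1) = π·p₁ + (1−π)·p₀ = 0.267×0.693 + 0.733×0.397 = 0.47603.
Under exogeneity, PAF = [P(Y=1) − p₀] / P(Y=1).
PAF = (0.47603 − 0.397) / 0.47603 ≈ 0.1660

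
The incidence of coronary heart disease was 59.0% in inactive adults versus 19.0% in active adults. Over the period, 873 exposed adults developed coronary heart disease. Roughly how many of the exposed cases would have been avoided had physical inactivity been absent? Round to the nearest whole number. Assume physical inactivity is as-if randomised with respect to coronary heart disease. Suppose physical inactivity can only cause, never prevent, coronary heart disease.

p₁ = 0.59, p₀ = 0.19.
PN = (p₁ − p₀)/p₁ = (0.59 − 0.19) / 0.59 ≈ 0.67797.
Attributable cases ≈ PN × (exposed cases) = 0.67797 × 873 ≈ 591.86.

about 592 cases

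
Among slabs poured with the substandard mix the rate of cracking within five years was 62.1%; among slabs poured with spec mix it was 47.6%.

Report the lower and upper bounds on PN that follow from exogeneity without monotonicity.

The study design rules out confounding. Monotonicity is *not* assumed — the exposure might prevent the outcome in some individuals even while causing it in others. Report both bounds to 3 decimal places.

p₁ = 0.621, p₀ = 0.476.
Under exogeneity alone the bounds on PN are max{0,(p₁−p₀)/p₁} ≤ PN ≤ min{1,(1−p₀)/p₁}.
  lower = (p₁ − p₀)/p₁ = 0.145 / 0.621 ≈ 0.2335
  upper = min{1, (1 − p₀)/p₁} = 0.524 / 0.621 ≈ 0.8438

0.233 ≤ PN ≤ 0.844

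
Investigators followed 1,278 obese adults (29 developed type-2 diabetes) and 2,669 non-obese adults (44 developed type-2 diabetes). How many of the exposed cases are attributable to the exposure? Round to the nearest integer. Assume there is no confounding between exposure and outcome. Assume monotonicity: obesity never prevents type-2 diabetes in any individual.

about 8 cases

p₁ = P(outcome | exposed) = 29/1278 = 0.022692
p₀ = P(outcome | unexposed) = 44/2669 = 0.016486
PN = (p₁ − p₀)/p₁ = (0.022692 − 0.016486) / 0.022692 ≈ 0.27350.
Attributable cases ≈ PN × (exposed cases) = 0.27350 × 29 ≈ 7.93.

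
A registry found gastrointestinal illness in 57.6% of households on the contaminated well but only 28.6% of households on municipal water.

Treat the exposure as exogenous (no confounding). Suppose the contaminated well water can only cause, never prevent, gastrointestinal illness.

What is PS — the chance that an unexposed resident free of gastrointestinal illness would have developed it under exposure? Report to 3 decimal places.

p₁ = 0.576, p₀ = 0.286.
Under exogeneity and monotonicity, PS = (p₁ − p₀) / (1 − p₀).
PS = (0.576 − 0.286) / (1 − 0.286) = 0.29 / 0.714 ≈ 0.4062

PS ≈ 0.406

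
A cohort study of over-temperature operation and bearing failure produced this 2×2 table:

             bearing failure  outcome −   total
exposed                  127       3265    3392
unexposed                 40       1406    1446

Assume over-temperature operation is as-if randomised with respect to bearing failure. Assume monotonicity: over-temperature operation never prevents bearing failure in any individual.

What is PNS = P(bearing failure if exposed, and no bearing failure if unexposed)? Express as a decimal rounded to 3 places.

PNS ≈ 0.010

p₁ = P(outcome | exposed) = 127/3392 = 0.037441
p₀ = P(outcome | unexposed) = 40/1446 = 0.027663
Under exogeneity and monotonicity, PNS = p₁ − p₀.
PNS = 0.037441 − 0.027663 = 0.0097785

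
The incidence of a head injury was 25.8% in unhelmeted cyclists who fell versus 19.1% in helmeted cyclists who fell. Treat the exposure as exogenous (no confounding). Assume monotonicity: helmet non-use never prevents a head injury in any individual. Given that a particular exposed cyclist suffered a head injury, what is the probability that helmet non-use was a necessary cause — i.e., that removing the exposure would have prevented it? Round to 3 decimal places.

PN ≈ 0.260

p₁ = 0.258, p₀ = 0.191.
Under exogeneity and monotonicity, PN = (p₁ − p₀) / p₁.
PN = (0.258 − 0.191) / 0.258 = 0.067 / 0.258 ≈ 0.2597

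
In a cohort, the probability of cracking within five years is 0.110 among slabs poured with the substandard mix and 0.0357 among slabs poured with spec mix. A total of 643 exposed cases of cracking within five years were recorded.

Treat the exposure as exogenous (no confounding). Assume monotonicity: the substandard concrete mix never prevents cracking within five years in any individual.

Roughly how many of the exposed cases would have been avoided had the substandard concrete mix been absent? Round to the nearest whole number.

about 434 cases

Let p₁ = 0.11, p₀ = 0.0357.
PN = (p₁ − p₀)/p₁ = (0.11 − 0.0357) / 0.11 ≈ 0.67545.
Attributable cases ≈ PN × (exposed cases) = 0.67545 × 643 ≈ 434.32.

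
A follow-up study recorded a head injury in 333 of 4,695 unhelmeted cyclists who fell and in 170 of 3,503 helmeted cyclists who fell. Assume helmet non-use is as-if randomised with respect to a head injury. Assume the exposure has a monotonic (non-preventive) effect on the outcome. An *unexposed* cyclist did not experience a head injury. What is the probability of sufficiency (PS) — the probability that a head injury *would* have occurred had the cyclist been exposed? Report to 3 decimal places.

p₁ = P(outcome | exposed) = 333/4695 = 0.070927
p₀ = P(outcome | unexposed) = 170/3503 = 0.04853
Under exogeneity and monotonicity, PS = (p₁ − p₀) / (1 − p₀).
PS = (0.070927 − 0.04853) / (1 − 0.04853) = 0.022397 / 0.95147 ≈ 0.0235

PS ≈ 0.024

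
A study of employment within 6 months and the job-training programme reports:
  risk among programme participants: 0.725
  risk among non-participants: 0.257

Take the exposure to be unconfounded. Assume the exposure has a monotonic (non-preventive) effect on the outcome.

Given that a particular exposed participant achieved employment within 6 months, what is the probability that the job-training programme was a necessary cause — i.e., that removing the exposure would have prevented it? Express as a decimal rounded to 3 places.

PN ≈ 0.646

Let p₁ = 0.725, p₀ = 0.257.
Under exogeneity and monotonicity, PN = (p₁ − p₀) / p₁.
PN = (0.725 − 0.257) / 0.725 = 0.468 / 0.725 ≈ 0.6455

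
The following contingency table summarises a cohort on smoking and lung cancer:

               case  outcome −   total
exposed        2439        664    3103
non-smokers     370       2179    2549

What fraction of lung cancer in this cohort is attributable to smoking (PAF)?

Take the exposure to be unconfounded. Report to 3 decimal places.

p₁ = P(outcome | exposed) = 2439/3103 = 0.78601
p₀ = P(outcome | unexposed) = 370/2549 = 0.14515
Exposure prevalence π = 3103/5652 = 0.54901; overall risk P(Y=1) = 0.49699.
Under exogeneity, PAF = [P(Y=1) − p₀]/P(Y=1).
PAF = (0.49699 − 0.14515) / 0.49699 ≈ 0.7079

PAF ≈ 0.708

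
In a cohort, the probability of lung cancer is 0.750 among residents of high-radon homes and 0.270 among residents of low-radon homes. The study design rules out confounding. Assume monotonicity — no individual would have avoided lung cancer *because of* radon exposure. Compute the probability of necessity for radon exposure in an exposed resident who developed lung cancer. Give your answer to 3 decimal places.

PN ≈ 0.640

Let p₁ = 0.75, p₀ = 0.27.
Under exogeneity and monotonicity, PN = (p₁ − p₀) / p₁.
PN = (0.75 − 0.27) / 0.75 = 0.48 / 0.75 ≈ 0.6400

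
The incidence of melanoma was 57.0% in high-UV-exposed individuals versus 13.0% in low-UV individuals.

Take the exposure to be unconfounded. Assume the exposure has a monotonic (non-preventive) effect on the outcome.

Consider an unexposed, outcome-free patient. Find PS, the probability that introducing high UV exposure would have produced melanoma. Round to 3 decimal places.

p₁ = 0.57, p₀ = 0.13.
Under exogeneity and monotonicity, PS = (p₁ − p₀) / (1 − p₀).
PS = (0.57 − 0.13) / (1 − 0.13) = 0.44 / 0.87 ≈ 0.5057

PS ≈ 0.506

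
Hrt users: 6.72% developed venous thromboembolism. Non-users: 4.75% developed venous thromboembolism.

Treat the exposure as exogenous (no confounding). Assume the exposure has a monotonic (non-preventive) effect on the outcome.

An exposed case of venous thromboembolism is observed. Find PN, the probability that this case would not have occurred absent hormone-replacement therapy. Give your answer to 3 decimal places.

PN ≈ 0.293

p₁ = 0.0672, p₀ = 0.0475.
Under exogeneity and monotonicity, PN = (p₁ − p₀) / p₁.
PN = (0.0672 − 0.0475) / 0.0672 = 0.0197 / 0.0672 ≈ 0.2932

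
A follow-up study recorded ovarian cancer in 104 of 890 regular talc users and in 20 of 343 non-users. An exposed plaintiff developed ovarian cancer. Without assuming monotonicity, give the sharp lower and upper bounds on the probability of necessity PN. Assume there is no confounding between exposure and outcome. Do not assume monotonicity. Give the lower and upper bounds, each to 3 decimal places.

0.501 ≤ PN ≤ 1.000

p₁ = P(outcome | exposed) = 104/890 = 0.11685
p₀ = P(outcome | unexposed) = 20/343 = 0.058309
Under exogeneity alone the bounds on PN are max{0,(p₁−p₀)/p₁} ≤ PN ≤ min{1,(1−p₀)/p₁}.
  lower = (p₁ − p₀)/p₁ = 0.058545 / 0.11685 ≈ 0.5010
  upper = min{1, (1 − p₀)/p₁} = 0.94169 / 0.11685 ≈ 8.0587 → capped at 1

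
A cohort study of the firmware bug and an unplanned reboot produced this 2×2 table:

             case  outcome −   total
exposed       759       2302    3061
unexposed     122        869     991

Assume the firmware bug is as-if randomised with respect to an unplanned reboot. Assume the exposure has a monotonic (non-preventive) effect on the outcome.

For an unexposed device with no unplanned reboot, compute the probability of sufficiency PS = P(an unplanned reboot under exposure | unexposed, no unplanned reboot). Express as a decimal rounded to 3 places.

PS ≈ 0.142

p₁ = P(outcome | exposed) = 759/3061 = 0.24796
p₀ = P(outcome | unexposed) = 122/991 = 0.12311
Under exogeneity and monotonicity, PS = (p₁ − p₀)/(1 − p₀).
PS = (0.24796 − 0.12311) / 0.87689 ≈ 0.1424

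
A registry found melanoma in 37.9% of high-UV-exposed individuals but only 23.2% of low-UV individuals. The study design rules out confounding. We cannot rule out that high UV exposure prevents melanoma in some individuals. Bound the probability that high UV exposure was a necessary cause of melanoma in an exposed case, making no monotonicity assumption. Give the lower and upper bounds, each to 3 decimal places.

p₁ = 0.379, p₀ = 0.232.
Under exogeneity alone the bounds on PN are max{0,(p₁−p₀)/p₁} ≤ PN ≤ min{1,(1−p₀)/p₁}.
  lower = (p₁ − p₀)/p₁ = 0.147 / 0.379 ≈ 0.3879
  upper = min{1, (1 − p₀)/p₁} = 0.768 / 0.379 ≈ 2.0264 → capped at 1

0.388 ≤ PN ≤ 1.000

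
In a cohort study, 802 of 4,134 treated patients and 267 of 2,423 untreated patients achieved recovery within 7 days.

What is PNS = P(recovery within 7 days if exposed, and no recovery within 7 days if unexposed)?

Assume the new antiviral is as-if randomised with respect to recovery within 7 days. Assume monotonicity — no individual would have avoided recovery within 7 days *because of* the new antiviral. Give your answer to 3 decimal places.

p₁ = P(outcome | exposed) = 802/4134 = 0.194
p₀ = P(outcome | unexposed) = 267/2423 = 0.11019
Under exogeneity and monotonicity, PNS = p₁ − p₀.
PNS = 0.194 − 0.11019 = 0.083807

PNS ≈ 0.084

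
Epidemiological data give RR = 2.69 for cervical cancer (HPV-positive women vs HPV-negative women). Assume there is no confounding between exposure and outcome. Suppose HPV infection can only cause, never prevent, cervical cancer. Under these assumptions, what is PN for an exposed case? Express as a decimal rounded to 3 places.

Under exogeneity and monotonicity, PN = (RR − 1) / RR = 1 − 1/RR.
PN = (2.69 − 1) / 2.69 = 1.69 / 2.69 ≈ 0.6283

PN ≈ 0.628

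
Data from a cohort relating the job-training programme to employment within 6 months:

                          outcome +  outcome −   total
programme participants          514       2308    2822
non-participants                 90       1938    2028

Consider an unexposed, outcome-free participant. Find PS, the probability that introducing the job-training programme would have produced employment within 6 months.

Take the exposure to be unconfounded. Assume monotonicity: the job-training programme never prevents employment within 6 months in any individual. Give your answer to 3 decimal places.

PS ≈ 0.144

p₁ = P(outcome | exposed) = 514/2822 = 0.18214
p₀ = P(outcome | unexposed) = 90/2028 = 0.044379
Under exogeneity and monotonicity, PS = (p₁ − p₀)/(1 − p₀).
PS = (0.18214 − 0.044379) / 0.95562 ≈ 0.1442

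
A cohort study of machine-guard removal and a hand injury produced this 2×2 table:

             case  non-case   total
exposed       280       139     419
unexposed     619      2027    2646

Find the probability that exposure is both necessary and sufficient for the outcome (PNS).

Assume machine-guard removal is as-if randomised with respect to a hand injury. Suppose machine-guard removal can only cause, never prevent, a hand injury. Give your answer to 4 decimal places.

p₁ = P(outcome | exposed) = 280/419 = 0.66826
p₀ = P(outcome | unexposed) = 619/2646 = 0.23394
Under exogeneity and monotonicity, PNS = p₁ − p₀.
PNS = 0.66826 − 0.23394 = 0.43432

PNS ≈ 0.4343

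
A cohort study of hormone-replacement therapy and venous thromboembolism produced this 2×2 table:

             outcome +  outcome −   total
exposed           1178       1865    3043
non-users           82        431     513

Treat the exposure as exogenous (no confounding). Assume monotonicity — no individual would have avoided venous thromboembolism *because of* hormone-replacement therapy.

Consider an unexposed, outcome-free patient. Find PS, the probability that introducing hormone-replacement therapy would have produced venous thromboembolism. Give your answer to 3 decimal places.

p₁ = P(outcome | exposed) = 1178/3043 = 0.38712
p₀ = P(outcome | unexposed) = 82/513 = 0.15984
Under exogeneity and monotonicity, PS = (p₁ − p₀)/(1 − p₀).
PS = (0.38712 − 0.15984) / 0.84016 ≈ 0.2705

PS ≈ 0.271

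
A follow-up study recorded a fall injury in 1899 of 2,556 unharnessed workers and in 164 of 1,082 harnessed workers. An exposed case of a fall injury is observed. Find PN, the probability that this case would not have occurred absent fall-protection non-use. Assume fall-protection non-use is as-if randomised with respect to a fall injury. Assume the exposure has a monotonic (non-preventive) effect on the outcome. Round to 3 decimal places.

p₁ = P(outcome | exposed) = 1899/2556 = 0.74296
p₀ = P(outcome | unexposed) = 164/1082 = 0.15157
Under exogeneity and monotonicity, PN = (p₁ − p₀) / p₁.
PN = (0.74296 − 0.15157) / 0.74296 = 0.59139 / 0.74296 ≈ 0.7960

PN ≈ 0.796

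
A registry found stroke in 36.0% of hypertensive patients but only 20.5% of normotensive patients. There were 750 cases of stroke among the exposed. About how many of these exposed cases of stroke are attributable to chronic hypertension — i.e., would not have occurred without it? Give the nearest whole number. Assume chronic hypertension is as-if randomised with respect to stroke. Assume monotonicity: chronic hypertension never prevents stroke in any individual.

p₁ = 0.36, p₀ = 0.205.
PN = (p₁ − p₀)/p₁ = (0.36 − 0.205) / 0.36 ≈ 0.43056.
Attributable cases ≈ PN × (exposed cases) = 0.43056 × 750 ≈ 322.92.

about 323 cases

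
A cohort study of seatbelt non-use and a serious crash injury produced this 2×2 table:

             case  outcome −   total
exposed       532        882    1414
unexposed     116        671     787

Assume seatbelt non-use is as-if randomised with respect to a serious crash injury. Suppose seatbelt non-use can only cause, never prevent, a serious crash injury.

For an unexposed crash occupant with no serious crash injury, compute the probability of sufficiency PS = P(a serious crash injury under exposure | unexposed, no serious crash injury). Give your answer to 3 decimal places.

p₁ = P(outcome | exposed) = 532/1414 = 0.37624
p₀ = P(outcome | unexposed) = 116/787 = 0.1474
Under exogeneity and monotonicity, PS = (p₁ − p₀) / (1 − p₀).
PS = (0.37624 − 0.1474) / (1 − 0.1474) = 0.22884 / 0.8526 ≈ 0.2684

PS ≈ 0.268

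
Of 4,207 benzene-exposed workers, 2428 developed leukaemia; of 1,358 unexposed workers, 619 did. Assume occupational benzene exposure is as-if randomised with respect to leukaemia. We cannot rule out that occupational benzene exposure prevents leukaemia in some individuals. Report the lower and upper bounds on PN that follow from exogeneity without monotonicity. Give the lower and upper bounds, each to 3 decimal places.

p₁ = P(outcome | exposed) = 2428/4207 = 0.57713
p₀ = P(outcome | unexposed) = 619/1358 = 0.45582
Under exogeneity alone the bounds on PN are max{0,(p₁−p₀)/p₁} ≤ PN ≤ min{1,(1−p₀)/p₁}.
  lower = (p₁ − p₀)/p₁ = 0.12132 / 0.57713 ≈ 0.2102
  upper = min{1, (1 − p₀)/p₁} = 0.54418 / 0.57713 ≈ 0.9429

0.210 ≤ PN ≤ 0.943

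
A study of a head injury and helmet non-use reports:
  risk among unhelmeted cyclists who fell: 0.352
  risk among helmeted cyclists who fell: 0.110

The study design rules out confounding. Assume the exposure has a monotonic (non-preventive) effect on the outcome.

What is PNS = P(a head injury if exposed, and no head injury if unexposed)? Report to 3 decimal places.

PNS ≈ 0.242

Let p₁ = 0.352, p₀ = 0.11.
Under exogeneity and monotonicity, PNS = p₁ − p₀.
PNS = 0.352 − 0.11 = 0.242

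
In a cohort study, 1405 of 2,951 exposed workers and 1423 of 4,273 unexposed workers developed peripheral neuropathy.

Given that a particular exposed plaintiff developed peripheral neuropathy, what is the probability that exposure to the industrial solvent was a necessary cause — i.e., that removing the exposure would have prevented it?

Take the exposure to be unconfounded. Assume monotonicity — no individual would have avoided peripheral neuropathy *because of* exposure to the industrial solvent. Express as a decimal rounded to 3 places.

PN ≈ 0.301

p₁ = P(outcome | exposed) = 1405/2951 = 0.47611
p₀ = P(outcome | unexposed) = 1423/4273 = 0.33302
Under exogeneity and monotonicity, PN = (p₁ − p₀) / p₁.
PN = (0.47611 − 0.33302) / 0.47611 = 0.14309 / 0.47611 ≈ 0.3005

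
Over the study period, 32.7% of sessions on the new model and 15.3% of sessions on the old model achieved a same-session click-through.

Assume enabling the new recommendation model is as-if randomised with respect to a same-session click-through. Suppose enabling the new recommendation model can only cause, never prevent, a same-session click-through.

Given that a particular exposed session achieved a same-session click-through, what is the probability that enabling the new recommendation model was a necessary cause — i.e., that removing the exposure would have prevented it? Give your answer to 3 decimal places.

PN ≈ 0.532

p₁ = 0.327, p₀ = 0.153.
Under exogeneity and monotonicity, PN = (p₁ − p₀) / p₁.
PN = (0.327 − 0.153) / 0.327 = 0.174 / 0.327 ≈ 0.5321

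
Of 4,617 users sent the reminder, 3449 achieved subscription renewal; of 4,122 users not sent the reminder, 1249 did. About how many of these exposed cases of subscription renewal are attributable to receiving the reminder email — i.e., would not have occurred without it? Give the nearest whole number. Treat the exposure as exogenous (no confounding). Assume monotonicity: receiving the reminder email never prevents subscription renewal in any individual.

about 2050 cases

p₁ = P(outcome | exposed) = 3449/4617 = 0.74702
p₀ = P(outcome | unexposed) = 1249/4122 = 0.30301
PN = (p₁ − p₀)/p₁ = (0.74702 − 0.30301) / 0.74702 ≈ 0.59438.
Attributable cases ≈ PN × (exposed cases) = 0.59438 × 3449 ≈ 2050.01.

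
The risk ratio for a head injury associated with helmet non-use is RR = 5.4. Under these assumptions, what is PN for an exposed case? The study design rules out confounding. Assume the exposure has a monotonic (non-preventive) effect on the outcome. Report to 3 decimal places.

Under exogeneity and monotonicity, PN = (RR − 1) / RR = 1 − 1/RR.
PN = (5.4 − 1) / 5.4 = 4.4 / 5.4 ≈ 0.8148

PN ≈ 0.815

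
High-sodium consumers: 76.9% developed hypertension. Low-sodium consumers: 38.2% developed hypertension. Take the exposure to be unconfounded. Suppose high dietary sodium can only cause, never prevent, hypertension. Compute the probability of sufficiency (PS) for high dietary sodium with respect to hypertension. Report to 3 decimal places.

p₁ = 0.769, p₀ = 0.382.
Under exogeneity and monotonicity, PS = (p₁ − p₀) / (1 − p₀).
PS = (0.769 − 0.382) / (1 − 0.382) = 0.387 / 0.618 ≈ 0.6262

PS ≈ 0.626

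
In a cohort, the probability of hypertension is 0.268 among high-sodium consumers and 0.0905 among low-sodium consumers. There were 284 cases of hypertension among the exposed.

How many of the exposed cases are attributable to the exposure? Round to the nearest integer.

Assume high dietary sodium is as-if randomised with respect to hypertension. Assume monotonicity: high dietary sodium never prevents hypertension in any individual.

Let p₁ = 0.268, p₀ = 0.0905.
PN = (p₁ − p₀)/p₁ = (0.268 − 0.0905) / 0.268 ≈ 0.66231.
Attributable cases ≈ PN × (exposed cases) = 0.66231 × 284 ≈ 188.10.

about 188 cases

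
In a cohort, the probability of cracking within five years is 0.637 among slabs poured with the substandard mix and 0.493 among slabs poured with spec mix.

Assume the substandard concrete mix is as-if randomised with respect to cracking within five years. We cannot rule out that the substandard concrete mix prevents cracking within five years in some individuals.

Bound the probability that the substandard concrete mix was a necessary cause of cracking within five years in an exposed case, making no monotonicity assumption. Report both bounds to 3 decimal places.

0.226 ≤ PN ≤ 0.796

Let p₁ = 0.637, p₀ = 0.493.
Under exogeneity alone the bounds on PN are max{0,(p₁−p₀)/p₁} ≤ PN ≤ min{1,(1−p₀)/p₁}.
  lower = (p₁ − p₀)/p₁ = 0.144 / 0.637 ≈ 0.2261
  upper = min{1, (1 − p₀)/p₁} = 0.507 / 0.637 ≈ 0.7959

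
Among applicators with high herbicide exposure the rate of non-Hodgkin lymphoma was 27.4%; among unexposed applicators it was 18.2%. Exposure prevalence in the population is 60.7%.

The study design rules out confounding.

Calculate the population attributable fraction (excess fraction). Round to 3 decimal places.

PAF ≈ 0.235

p₁ = 0.274, p₀ = 0.182.
Overall risk P(Y=1) = π·p₁ + (1−π)·p₀ = 0.607×0.274 + 0.393×0.182 = 0.23784.
Under exogeneity, PAF = [P(Y=1) − p₀] / P(Y=1).
PAF = (0.23784 − 0.182) / 0.23784 ≈ 0.2348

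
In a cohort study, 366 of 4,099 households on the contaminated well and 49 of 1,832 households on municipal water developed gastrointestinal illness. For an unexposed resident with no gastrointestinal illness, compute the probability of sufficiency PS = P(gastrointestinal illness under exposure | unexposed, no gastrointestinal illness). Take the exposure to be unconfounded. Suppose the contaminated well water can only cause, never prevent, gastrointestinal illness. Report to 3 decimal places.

PS ≈ 0.064

p₁ = P(outcome | exposed) = 366/4099 = 0.08929
p₀ = P(outcome | unexposed) = 49/1832 = 0.026747
Under exogeneity and monotonicity, PS = (p₁ − p₀) / (1 − p₀).
PS = (0.08929 − 0.026747) / (1 − 0.026747) = 0.062543 / 0.97325 ≈ 0.0643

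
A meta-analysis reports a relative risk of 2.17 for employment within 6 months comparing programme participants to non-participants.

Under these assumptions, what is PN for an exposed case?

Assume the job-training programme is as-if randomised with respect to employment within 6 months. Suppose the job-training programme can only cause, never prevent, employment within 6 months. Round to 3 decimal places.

Under exogeneity and monotonicity, PN = (RR − 1) / RR = 1 − 1/RR.
PN = (2.17 − 1) / 2.17 = 1.17 / 2.17 ≈ 0.5392

PN ≈ 0.539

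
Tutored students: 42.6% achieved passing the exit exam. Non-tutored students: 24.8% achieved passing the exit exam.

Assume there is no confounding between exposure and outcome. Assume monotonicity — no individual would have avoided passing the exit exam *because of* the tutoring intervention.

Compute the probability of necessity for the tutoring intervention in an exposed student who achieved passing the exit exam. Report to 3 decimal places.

PN ≈ 0.418

p₁ = 0.426, p₀ = 0.248.
Under exogeneity and monotonicity, PN = (p₁ − p₀) / p₁.
PN = (0.426 − 0.248) / 0.426 = 0.178 / 0.426 ≈ 0.4178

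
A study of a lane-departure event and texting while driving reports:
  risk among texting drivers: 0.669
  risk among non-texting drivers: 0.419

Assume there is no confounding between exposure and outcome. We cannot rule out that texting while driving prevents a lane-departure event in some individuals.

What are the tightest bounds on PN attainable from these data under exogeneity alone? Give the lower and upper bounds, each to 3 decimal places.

Let p₁ = 0.669, p₀ = 0.419.
Under exogeneity alone the bounds on PN are max{0,(p₁−p₀)/p₁} ≤ PN ≤ min{1,(1−p₀)/p₁}.
  lower = (p₁ − p₀)/p₁ = 0.25 / 0.669 ≈ 0.3737
  upper = min{1, (1 − p₀)/p₁} = 0.581 / 0.669 ≈ 0.8685

0.374 ≤ PN ≤ 0.868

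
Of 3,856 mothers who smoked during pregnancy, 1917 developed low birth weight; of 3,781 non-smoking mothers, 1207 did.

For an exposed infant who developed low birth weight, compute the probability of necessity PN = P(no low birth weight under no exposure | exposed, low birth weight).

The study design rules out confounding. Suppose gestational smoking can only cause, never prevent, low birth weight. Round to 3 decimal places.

PN ≈ 0.358

p₁ = P(outcome | exposed) = 1917/3856 = 0.49715
p₀ = P(outcome | unexposed) = 1207/3781 = 0.31923
Under exogeneity and monotonicity, PN = (p₁ − p₀) / p₁.
PN = (0.49715 − 0.31923) / 0.49715 = 0.17792 / 0.49715 ≈ 0.3579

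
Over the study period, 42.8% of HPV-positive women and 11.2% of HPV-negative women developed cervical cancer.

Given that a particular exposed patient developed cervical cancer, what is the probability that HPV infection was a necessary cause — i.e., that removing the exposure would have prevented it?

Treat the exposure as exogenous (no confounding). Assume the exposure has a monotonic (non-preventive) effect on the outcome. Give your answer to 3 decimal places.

p₁ = 0.428, p₀ = 0.112.
Under exogeneity and monotonicity, PN = (p₁ − p₀) / p₁.
PN = (0.428 − 0.112) / 0.428 = 0.316 / 0.428 ≈ 0.7383

PN ≈ 0.738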